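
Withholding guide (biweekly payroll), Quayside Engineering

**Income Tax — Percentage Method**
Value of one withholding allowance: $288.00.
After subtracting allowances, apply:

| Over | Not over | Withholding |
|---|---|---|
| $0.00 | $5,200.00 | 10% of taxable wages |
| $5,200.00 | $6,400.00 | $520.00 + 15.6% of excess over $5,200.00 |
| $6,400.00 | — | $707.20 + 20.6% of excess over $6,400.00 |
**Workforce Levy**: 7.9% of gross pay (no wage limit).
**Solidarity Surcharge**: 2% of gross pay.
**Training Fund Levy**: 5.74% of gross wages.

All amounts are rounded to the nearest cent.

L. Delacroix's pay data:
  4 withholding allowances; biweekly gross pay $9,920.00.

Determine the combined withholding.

Income Tax: taxable = $9,920.00 − 4×$288.00 = $8,768.00
  $707.20 + 20.6% × ($8,768.00 − $6,400.00) = $707.20 + 20.6% × $2,368.00 = $1,195.01
Workforce Levy: 7.9% × $9,920.00 = $783.68
Solidarity Surcharge: 2% × $9,920.00 = $198.40
Training Fund Levy: 5.74% × $9,920.00 = $569.41
Total: $1,195.01 + $783.68 + $198.40 + $569.41 = $2,746.50

$2,746.50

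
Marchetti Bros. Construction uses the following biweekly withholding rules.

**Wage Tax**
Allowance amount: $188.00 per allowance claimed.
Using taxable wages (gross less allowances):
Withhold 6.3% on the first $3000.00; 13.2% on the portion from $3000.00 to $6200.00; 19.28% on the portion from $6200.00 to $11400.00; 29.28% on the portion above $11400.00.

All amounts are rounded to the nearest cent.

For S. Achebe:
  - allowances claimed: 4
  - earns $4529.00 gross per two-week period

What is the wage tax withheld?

Wage Tax: taxable = $4529.00 − 4×$188.00 = $3777.00
  $189.00 + 13.2% × ($3777.00 − $3000.00) = $189.00 + 13.2% × $777.00 = $291.56

$291.56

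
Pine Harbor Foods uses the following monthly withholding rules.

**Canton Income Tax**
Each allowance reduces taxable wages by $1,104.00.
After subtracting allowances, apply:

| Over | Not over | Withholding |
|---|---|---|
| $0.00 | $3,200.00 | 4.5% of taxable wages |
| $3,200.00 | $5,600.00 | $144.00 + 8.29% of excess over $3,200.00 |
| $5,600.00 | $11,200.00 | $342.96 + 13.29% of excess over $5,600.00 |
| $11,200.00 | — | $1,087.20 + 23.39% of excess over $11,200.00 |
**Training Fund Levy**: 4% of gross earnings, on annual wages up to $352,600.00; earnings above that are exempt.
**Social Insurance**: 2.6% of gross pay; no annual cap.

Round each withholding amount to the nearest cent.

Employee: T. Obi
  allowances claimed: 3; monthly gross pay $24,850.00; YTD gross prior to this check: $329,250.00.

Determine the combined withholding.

Canton Income Tax: taxable = $24,850.00 − 3×$1,104.00 = $21,538.00
  $1,087.20 + 23.39% × ($21,538.00 − $11,200.00) = $1,087.20 + 23.39% × $10,338.00 = $3,505.26
Training Fund Levy: cap $352,600.00 − YTD $329,250.00 = $23,350.00 subject; 4% × $23,350.00 = $934.00
Social Insurance: 2.6% × $24,850.00 = $646.10
Total: $3,505.26 + $934.00 + $646.10 = $5,085.36

$5,085.36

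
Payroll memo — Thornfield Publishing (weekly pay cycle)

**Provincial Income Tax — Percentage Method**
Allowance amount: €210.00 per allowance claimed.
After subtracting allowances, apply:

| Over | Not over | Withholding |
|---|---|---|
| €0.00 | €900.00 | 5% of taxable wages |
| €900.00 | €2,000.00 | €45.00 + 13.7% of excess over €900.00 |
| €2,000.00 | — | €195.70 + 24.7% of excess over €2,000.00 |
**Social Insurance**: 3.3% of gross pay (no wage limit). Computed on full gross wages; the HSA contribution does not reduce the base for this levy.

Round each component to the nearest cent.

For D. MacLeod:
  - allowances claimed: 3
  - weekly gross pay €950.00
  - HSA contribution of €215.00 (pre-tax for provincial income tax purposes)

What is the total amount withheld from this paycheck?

€36.60

Provincial Income Tax: taxable = €950.00 − €215.00 − 3×€210.00 = €105.00
  5% × €105.00 = €5.25
Social Insurance: 3.3% × €950.00 = €31.35
Total: €5.25 + €31.35 = €36.60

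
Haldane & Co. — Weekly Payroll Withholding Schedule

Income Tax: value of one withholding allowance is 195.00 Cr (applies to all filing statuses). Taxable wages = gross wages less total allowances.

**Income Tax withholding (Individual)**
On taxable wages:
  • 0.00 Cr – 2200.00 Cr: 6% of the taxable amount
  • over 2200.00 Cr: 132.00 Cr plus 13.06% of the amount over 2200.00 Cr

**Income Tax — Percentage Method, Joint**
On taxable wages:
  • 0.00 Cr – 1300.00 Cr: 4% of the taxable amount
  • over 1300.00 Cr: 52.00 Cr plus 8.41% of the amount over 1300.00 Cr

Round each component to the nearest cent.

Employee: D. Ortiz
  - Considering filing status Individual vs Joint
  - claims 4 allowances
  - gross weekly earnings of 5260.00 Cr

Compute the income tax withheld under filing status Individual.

429.77 Cr

Income Tax (Individual): taxable = 5260.00 Cr − 4×195.00 Cr = 4480.00 Cr
  132.00 Cr + 13.06% × (4480.00 Cr − 2200.00 Cr) = 132.00 Cr + 13.06% × 2280.00 Cr = 429.77 Cr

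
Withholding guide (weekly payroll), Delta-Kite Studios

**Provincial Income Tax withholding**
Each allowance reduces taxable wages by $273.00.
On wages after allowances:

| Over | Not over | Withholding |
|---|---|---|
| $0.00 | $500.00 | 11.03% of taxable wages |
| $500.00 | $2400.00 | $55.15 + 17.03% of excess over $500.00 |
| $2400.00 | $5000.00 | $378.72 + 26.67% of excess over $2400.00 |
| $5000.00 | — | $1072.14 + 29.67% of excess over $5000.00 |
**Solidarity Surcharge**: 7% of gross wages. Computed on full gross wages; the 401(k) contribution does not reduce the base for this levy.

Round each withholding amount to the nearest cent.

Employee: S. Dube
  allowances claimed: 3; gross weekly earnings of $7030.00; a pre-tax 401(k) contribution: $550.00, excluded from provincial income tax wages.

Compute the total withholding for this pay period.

$1760.36

Provincial Income Tax: taxable = $7030.00 − $550.00 − 3×$273.00 = $5661.00
  $1072.14 + 29.67% × ($5661.00 − $5000.00) = $1072.14 + 29.67% × $661.00 = $1268.26
Solidarity Surcharge: 7% × $7030.00 = $492.10
Total: $1268.26 + $492.10 = $1760.36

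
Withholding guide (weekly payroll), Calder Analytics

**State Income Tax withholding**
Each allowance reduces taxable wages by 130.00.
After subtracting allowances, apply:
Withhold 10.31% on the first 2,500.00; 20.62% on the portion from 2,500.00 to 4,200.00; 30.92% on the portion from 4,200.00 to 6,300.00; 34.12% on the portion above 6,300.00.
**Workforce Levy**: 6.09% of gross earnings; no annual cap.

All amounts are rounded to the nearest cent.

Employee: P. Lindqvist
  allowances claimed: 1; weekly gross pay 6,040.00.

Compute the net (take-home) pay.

4,535.14

State Income Tax: taxable = 6,040.00 − 1×130.00 = 5,910.00
  608.29 + 30.92% × (5,910.00 − 4,200.00) = 608.29 + 30.92% × 1,710.00 = 1,137.02
Workforce Levy: 6.09% × 6,040.00 = 367.84
Total withheld: 1,137.02 + 367.84 = 1,504.86
Net pay: 6,040.00 − 1,504.86 = 4,535.14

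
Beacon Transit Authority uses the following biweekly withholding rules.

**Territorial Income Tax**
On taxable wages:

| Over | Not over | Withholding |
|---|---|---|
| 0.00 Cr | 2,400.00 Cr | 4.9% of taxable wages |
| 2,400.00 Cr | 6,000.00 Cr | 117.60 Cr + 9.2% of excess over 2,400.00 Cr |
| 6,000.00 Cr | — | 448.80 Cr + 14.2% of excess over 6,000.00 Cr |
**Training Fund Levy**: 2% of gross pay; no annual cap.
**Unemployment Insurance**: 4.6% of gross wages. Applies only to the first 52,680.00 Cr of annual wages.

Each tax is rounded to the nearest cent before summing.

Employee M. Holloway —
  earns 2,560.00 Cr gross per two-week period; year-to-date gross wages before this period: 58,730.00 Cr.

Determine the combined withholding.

183.52 Cr

Territorial Income Tax: taxable = 2,560.00 Cr
  117.60 Cr + 9.2% × (2,560.00 Cr − 2,400.00 Cr) = 117.60 Cr + 9.2% × 160.00 Cr = 132.32 Cr
Training Fund Levy: 2% × 2,560.00 Cr = 51.20 Cr
Unemployment Insurance: YTD 58,730.00 Cr ≥ cap 52,680.00 Cr → 0.00 Cr
Total: 132.32 Cr + 51.20 Cr + 0.00 Cr = 183.52 Cr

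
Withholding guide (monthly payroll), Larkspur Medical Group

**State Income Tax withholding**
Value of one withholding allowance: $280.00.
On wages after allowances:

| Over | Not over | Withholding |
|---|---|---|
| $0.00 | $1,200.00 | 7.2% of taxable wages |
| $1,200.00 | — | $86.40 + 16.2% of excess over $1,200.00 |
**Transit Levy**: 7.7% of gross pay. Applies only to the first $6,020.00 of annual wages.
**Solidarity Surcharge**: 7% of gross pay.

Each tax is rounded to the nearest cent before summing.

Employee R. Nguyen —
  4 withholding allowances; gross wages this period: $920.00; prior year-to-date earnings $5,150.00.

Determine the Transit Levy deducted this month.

$66.99

Transit Levy: cap $6,020.00 − YTD $5,150.00 = $870.00 subject; 7.7% × $870.00 = $66.99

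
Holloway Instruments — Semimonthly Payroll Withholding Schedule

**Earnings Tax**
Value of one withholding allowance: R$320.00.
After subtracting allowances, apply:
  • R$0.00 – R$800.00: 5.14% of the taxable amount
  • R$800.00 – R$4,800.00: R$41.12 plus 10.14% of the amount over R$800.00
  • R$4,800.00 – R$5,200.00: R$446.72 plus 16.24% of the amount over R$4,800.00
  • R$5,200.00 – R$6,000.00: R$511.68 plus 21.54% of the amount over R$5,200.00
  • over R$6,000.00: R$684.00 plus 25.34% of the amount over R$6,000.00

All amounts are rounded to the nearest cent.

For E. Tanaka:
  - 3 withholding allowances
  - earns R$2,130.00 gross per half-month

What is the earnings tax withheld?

R$78.64

Earnings Tax: taxable = R$2,130.00 − 3×R$320.00 = R$1,170.00
  R$41.12 + 10.14% × (R$1,170.00 − R$800.00) = R$41.12 + 10.14% × R$370.00 = R$78.64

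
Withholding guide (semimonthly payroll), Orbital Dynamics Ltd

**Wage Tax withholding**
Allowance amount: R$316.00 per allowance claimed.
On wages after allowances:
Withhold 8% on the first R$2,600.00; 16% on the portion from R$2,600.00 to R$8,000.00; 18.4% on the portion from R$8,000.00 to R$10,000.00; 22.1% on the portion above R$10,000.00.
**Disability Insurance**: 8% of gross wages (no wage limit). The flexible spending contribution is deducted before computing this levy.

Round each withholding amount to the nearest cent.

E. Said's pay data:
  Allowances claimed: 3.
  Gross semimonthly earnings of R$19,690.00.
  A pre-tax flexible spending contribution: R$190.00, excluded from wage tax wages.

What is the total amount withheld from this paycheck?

R$4,889.99

Wage Tax: taxable = R$19,690.00 − R$190.00 − 3×R$316.00 = R$18,552.00
  R$1,440.00 + 22.1% × (R$18,552.00 − R$10,000.00) = R$1,440.00 + 22.1% × R$8,552.00 = R$3,329.99
Disability Insurance: 8% × R$19,500.00 = R$1,560.00
Total: R$3,329.99 + R$1,560.00 = R$4,889.99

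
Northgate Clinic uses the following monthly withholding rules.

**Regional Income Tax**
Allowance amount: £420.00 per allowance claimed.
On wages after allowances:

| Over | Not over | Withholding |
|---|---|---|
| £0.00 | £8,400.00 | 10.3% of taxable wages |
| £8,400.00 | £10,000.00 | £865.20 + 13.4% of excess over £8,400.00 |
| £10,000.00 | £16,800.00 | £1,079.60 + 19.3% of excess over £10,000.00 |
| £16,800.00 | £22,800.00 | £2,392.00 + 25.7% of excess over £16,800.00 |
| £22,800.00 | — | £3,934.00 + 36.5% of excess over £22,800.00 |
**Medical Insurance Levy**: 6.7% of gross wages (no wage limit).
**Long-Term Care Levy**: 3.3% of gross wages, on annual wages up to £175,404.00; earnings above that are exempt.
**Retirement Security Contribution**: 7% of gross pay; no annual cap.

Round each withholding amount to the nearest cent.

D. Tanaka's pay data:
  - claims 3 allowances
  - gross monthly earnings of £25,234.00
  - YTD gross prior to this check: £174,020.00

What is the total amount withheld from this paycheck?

£7,865.24

Regional Income Tax: taxable = £25,234.00 − 3×£420.00 = £23,974.00
  £3,934.00 + 36.5% × (£23,974.00 − £22,800.00) = £3,934.00 + 36.5% × £1,174.00 = £4,362.51
Medical Insurance Levy: 6.7% × £25,234.00 = £1,690.68
Long-Term Care Levy: cap £175,404.00 − YTD £174,020.00 = £1,384.00 subject; 3.3% × £1,384.00 = £45.67
Retirement Security Contribution: 7% × £25,234.00 = £1,766.38
Total: £4,362.51 + £1,690.68 + £45.67 + £1,766.38 = £7,865.24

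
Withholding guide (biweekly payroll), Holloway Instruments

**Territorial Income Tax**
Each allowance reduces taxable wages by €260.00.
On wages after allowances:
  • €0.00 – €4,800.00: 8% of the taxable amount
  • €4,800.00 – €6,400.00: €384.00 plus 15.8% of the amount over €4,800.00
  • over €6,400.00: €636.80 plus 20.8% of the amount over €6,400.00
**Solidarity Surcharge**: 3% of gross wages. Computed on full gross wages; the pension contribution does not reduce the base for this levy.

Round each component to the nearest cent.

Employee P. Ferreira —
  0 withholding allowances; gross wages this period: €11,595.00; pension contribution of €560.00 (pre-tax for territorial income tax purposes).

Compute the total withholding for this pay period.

€1,948.73

Territorial Income Tax: taxable = €11,595.00 − €560.00 = €11,035.00
  €636.80 + 20.8% × (€11,035.00 − €6,400.00) = €636.80 + 20.8% × €4,635.00 = €1,600.88
Solidarity Surcharge: 3% × €11,595.00 = €347.85
Total: €1,600.88 + €347.85 = €1,948.73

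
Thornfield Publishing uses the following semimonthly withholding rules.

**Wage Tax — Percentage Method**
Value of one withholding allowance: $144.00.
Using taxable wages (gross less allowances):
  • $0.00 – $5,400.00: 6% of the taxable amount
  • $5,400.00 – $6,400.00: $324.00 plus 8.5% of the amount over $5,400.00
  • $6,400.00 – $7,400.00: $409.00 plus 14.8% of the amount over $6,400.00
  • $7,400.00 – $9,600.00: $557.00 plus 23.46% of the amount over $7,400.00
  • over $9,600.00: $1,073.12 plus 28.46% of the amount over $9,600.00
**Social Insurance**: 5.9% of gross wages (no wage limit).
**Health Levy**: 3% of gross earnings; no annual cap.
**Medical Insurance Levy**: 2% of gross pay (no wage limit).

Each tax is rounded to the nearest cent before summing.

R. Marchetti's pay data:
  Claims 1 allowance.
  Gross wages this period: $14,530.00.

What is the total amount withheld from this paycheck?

Wage Tax: taxable = $14,530.00 − 1×$144.00 = $14,386.00
  $1,073.12 + 28.46% × ($14,386.00 − $9,600.00) = $1,073.12 + 28.46% × $4,786.00 = $2,435.22
Social Insurance: 5.9% × $14,530.00 = $857.27
Health Levy: 3% × $14,530.00 = $435.90
Medical Insurance Levy: 2% × $14,530.00 = $290.60
Total: $2,435.22 + $857.27 + $435.90 + $290.60 = $4,018.99

$4,018.99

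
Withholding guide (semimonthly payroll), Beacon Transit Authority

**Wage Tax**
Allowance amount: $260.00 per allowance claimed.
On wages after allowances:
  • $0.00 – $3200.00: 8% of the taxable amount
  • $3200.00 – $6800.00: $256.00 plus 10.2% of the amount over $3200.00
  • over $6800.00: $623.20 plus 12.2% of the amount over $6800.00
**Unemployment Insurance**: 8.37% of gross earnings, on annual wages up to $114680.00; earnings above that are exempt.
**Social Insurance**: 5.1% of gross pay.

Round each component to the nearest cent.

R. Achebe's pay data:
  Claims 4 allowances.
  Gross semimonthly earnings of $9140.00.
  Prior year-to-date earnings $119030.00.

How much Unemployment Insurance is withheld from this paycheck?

$0.00

Unemployment Insurance: YTD $119030.00 ≥ cap $114680.00 → $0.00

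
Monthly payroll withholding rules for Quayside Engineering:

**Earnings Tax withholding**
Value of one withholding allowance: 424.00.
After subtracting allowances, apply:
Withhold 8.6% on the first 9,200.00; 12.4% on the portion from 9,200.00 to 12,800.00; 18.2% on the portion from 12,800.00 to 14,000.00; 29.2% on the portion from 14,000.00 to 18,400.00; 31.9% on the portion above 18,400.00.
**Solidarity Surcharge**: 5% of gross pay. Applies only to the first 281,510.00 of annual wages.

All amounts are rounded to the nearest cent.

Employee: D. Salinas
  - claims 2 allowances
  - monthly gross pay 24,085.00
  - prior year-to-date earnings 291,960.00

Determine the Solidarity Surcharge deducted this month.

Solidarity Surcharge: YTD 291,960.00 ≥ cap 281,510.00 → 0.00

0.00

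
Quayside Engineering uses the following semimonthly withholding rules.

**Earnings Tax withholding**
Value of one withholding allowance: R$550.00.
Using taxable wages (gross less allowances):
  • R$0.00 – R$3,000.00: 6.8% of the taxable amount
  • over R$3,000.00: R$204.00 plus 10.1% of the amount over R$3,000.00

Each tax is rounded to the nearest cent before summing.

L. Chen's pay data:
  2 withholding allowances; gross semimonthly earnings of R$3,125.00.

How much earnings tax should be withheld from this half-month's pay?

R$137.70

Earnings Tax: taxable = R$3,125.00 − 2×R$550.00 = R$2,025.00
  6.8% × R$2,025.00 = R$137.70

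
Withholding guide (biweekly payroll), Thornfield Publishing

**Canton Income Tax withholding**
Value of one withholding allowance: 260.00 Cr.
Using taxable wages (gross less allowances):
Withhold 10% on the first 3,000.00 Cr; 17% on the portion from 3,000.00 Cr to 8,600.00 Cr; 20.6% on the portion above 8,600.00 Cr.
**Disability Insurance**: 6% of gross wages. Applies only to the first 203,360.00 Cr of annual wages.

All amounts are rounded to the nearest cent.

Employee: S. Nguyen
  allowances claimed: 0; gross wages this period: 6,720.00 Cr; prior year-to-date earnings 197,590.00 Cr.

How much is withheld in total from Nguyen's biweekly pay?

1,278.60 Cr

Canton Income Tax: taxable = 6,720.00 Cr
  300.00 Cr + 17% × (6,720.00 Cr − 3,000.00 Cr) = 300.00 Cr + 17% × 3,720.00 Cr = 932.40 Cr
Disability Insurance: cap 203,360.00 Cr − YTD 197,590.00 Cr = 5,770.00 Cr subject; 6% × 5,770.00 Cr = 346.20 Cr
Total: 932.40 Cr + 346.20 Cr = 1,278.60 Cr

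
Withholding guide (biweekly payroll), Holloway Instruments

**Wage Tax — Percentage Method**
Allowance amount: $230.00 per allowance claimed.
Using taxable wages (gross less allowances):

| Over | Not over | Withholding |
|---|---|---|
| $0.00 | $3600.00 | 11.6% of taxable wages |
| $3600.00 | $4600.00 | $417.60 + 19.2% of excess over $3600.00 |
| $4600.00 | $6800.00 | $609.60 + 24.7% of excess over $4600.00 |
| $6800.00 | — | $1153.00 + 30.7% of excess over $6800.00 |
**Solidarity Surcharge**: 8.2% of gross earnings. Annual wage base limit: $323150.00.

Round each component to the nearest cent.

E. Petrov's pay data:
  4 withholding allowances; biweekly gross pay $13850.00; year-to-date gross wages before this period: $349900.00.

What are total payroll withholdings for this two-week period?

Wage Tax: taxable = $13850.00 − 4×$230.00 = $12930.00
  $1153.00 + 30.7% × ($12930.00 − $6800.00) = $1153.00 + 30.7% × $6130.00 = $3034.91
Solidarity Surcharge: YTD $349900.00 ≥ cap $323150.00 → $0.00
Total: $3034.91 + $0.00 = $3034.91

$3034.91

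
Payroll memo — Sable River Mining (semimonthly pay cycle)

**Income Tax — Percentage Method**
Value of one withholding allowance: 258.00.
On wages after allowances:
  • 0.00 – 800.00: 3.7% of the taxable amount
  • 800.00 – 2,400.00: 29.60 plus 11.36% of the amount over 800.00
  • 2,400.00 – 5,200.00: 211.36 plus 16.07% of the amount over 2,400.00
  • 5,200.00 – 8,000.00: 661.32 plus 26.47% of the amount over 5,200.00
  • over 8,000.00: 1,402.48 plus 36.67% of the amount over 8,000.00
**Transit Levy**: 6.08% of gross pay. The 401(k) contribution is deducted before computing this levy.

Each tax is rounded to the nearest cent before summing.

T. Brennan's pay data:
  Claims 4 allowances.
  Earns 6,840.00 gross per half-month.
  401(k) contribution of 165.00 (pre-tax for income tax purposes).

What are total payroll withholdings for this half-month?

1,184.42

Income Tax: taxable = 6,840.00 − 165.00 − 4×258.00 = 5,643.00
  661.32 + 26.47% × (5,643.00 − 5,200.00) = 661.32 + 26.47% × 443.00 = 778.58
Transit Levy: 6.08% × 6,675.00 = 405.84
Total: 778.58 + 405.84 = 1,184.42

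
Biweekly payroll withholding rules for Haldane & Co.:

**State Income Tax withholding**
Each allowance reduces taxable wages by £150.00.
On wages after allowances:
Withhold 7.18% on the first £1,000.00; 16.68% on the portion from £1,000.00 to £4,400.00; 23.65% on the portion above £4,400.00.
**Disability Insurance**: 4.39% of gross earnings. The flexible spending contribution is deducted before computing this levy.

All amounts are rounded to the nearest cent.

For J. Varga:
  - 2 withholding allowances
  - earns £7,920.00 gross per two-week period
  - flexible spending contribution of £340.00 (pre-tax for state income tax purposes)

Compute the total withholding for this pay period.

State Income Tax: taxable = £7,920.00 − £340.00 − 2×£150.00 = £7,280.00
  £638.92 + 23.65% × (£7,280.00 − £4,400.00) = £638.92 + 23.65% × £2,880.00 = £1,320.04
Disability Insurance: 4.39% × £7,580.00 = £332.76
Total: £1,320.04 + £332.76 = £1,652.80

£1,652.80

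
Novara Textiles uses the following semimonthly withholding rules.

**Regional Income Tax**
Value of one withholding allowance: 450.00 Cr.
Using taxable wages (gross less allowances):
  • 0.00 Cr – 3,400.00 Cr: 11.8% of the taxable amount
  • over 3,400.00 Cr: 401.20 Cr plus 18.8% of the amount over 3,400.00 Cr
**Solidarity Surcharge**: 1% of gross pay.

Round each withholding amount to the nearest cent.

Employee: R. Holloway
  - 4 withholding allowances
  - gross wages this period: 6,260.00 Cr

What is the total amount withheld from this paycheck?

663.08 Cr

Regional Income Tax: taxable = 6,260.00 Cr − 4×450.00 Cr = 4,460.00 Cr
  401.20 Cr + 18.8% × (4,460.00 Cr − 3,400.00 Cr) = 401.20 Cr + 18.8% × 1,060.00 Cr = 600.48 Cr
Solidarity Surcharge: 1% × 6,260.00 Cr = 62.60 Cr
Total: 600.48 Cr + 62.60 Cr = 663.08 Cr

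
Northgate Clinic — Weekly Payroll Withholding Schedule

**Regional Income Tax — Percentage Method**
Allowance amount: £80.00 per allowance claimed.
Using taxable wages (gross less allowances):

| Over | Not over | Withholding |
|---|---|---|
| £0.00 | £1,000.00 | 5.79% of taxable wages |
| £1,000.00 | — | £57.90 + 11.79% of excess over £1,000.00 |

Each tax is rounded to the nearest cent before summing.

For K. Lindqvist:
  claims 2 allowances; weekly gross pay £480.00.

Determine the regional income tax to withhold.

Regional Income Tax: taxable = £480.00 − 2×£80.00 = £320.00
  5.79% × £320.00 = £18.53

£18.53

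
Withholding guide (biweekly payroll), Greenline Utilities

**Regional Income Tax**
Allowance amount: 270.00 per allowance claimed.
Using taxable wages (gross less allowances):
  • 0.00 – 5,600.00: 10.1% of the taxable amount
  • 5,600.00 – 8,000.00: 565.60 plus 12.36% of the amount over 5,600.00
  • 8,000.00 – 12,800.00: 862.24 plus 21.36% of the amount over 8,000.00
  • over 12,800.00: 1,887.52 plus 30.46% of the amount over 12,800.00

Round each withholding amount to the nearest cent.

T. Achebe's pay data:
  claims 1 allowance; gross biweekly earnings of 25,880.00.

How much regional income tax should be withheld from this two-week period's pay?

Regional Income Tax: taxable = 25,880.00 − 1×270.00 = 25,610.00
  1,887.52 + 30.46% × (25,610.00 − 12,800.00) = 1,887.52 + 30.46% × 12,810.00 = 5,789.45

5,789.45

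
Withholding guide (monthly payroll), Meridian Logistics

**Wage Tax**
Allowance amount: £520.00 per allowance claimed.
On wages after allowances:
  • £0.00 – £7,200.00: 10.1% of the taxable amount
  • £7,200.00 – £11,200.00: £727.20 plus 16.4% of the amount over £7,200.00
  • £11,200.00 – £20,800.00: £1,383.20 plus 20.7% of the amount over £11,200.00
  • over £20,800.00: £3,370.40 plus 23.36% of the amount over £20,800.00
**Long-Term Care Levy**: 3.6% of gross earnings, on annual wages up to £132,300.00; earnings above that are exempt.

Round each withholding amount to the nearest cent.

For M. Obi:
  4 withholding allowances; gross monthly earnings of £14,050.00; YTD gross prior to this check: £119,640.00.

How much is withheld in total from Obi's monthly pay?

£1,998.35

Wage Tax: taxable = £14,050.00 − 4×£520.00 = £11,970.00
  £1,383.20 + 20.7% × (£11,970.00 − £11,200.00) = £1,383.20 + 20.7% × £770.00 = £1,542.59
Long-Term Care Levy: cap £132,300.00 − YTD £119,640.00 = £12,660.00 subject; 3.6% × £12,660.00 = £455.76
Total: £1,542.59 + £455.76 = £1,998.35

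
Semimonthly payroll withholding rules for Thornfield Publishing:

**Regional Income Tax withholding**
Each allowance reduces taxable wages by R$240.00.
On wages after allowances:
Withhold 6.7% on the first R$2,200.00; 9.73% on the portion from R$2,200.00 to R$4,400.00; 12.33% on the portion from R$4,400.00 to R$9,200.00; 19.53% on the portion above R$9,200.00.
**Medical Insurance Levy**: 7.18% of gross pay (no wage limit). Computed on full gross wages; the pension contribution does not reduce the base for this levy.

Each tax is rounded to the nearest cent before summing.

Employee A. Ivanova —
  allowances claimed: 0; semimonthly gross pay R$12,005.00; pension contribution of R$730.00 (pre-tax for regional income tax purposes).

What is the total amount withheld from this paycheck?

Regional Income Tax: taxable = R$12,005.00 − R$730.00 = R$11,275.00
  R$953.30 + 19.53% × (R$11,275.00 − R$9,200.00) = R$953.30 + 19.53% × R$2,075.00 = R$1,358.55
Medical Insurance Levy: 7.18% × R$12,005.00 = R$861.96
Total: R$1,358.55 + R$861.96 = R$2,220.51

R$2,220.51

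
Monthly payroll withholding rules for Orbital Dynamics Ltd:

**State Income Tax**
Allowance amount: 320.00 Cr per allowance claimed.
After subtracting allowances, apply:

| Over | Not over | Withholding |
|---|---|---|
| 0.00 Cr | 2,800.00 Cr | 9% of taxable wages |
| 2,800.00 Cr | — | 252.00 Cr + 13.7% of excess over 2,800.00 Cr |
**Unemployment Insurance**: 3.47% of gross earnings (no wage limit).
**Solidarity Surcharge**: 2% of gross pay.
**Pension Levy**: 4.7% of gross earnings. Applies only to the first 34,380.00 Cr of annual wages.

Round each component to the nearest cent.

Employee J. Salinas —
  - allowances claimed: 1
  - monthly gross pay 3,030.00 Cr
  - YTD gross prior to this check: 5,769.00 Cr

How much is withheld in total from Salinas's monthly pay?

552.05 Cr

State Income Tax: taxable = 3,030.00 Cr − 1×320.00 Cr = 2,710.00 Cr
  9% × 2,710.00 Cr = 243.90 Cr
Unemployment Insurance: 3.47% × 3,030.00 Cr = 105.14 Cr
Solidarity Surcharge: 2% × 3,030.00 Cr = 60.60 Cr
Pension Levy: 4.7% × 3,030.00 Cr = 142.41 Cr
Total: 243.90 Cr + 105.14 Cr + 60.60 Cr + 142.41 Cr = 552.05 Cr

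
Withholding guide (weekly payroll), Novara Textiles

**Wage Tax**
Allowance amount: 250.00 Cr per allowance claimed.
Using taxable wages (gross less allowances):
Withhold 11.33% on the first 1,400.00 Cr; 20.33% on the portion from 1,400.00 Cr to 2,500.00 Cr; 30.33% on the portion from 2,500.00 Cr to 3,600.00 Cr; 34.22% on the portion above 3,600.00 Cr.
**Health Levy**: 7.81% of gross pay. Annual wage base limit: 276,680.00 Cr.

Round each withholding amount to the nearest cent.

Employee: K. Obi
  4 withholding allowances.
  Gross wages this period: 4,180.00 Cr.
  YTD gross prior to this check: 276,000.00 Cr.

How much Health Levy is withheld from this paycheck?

53.11 Cr

Health Levy: cap 276,680.00 Cr − YTD 276,000.00 Cr = 680.00 Cr subject; 7.81% × 680.00 Cr = 53.11 Cr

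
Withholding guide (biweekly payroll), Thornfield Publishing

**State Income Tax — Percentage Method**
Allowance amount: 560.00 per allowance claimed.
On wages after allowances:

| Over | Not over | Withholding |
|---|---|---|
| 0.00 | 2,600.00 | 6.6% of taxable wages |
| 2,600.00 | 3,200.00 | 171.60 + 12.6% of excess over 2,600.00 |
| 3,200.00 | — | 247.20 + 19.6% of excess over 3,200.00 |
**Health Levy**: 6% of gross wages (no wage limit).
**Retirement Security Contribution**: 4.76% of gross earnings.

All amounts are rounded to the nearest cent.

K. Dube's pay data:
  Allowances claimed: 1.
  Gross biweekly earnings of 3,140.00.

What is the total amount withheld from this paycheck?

State Income Tax: taxable = 3,140.00 − 1×560.00 = 2,580.00
  6.6% × 2,580.00 = 170.28
Health Levy: 6% × 3,140.00 = 188.40
Retirement Security Contribution: 4.76% × 3,140.00 = 149.46
Total: 170.28 + 188.40 + 149.46 = 508.14

508.14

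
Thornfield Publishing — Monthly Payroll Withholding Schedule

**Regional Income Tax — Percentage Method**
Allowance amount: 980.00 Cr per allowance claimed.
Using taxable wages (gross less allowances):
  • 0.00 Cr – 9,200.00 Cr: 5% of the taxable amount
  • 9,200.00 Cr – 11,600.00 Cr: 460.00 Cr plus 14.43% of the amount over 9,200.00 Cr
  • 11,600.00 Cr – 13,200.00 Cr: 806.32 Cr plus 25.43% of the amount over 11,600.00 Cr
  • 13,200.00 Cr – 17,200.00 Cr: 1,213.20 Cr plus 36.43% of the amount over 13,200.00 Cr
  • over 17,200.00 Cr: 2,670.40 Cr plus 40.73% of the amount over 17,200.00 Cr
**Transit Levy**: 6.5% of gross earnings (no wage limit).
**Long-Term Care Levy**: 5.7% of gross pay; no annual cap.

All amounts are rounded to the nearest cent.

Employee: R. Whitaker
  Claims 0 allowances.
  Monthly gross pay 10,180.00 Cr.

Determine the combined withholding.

1,843.37 Cr

Regional Income Tax: taxable = 10,180.00 Cr
  460.00 Cr + 14.43% × (10,180.00 Cr − 9,200.00 Cr) = 460.00 Cr + 14.43% × 980.00 Cr = 601.41 Cr
Transit Levy: 6.5% × 10,180.00 Cr = 661.70 Cr
Long-Term Care Levy: 5.7% × 10,180.00 Cr = 580.26 Cr
Total: 601.41 Cr + 661.70 Cr + 580.26 Cr = 1,843.37 Cr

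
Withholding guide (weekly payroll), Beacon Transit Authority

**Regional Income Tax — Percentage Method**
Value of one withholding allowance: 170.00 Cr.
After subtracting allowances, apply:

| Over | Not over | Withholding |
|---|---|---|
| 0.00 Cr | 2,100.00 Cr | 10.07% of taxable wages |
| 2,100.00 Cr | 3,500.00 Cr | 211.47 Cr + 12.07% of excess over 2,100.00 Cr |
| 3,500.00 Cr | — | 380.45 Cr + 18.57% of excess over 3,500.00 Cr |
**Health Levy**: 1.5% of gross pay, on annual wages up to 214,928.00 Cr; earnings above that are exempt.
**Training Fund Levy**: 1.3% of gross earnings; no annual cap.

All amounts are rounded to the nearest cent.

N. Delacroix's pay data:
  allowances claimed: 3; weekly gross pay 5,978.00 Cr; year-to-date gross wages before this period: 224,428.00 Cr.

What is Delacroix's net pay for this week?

5,154.38 Cr

Regional Income Tax: taxable = 5,978.00 Cr − 3×170.00 Cr = 5,468.00 Cr
  380.45 Cr + 18.57% × (5,468.00 Cr − 3,500.00 Cr) = 380.45 Cr + 18.57% × 1,968.00 Cr = 745.91 Cr
Health Levy: YTD 224,428.00 Cr ≥ cap 214,928.00 Cr → 0.00 Cr
Training Fund Levy: 1.3% × 5,978.00 Cr = 77.71 Cr
Total withheld: 745.91 Cr + 0.00 Cr + 77.71 Cr = 823.62 Cr
Net pay: 5,978.00 Cr − 823.62 Cr = 5,154.38 Cr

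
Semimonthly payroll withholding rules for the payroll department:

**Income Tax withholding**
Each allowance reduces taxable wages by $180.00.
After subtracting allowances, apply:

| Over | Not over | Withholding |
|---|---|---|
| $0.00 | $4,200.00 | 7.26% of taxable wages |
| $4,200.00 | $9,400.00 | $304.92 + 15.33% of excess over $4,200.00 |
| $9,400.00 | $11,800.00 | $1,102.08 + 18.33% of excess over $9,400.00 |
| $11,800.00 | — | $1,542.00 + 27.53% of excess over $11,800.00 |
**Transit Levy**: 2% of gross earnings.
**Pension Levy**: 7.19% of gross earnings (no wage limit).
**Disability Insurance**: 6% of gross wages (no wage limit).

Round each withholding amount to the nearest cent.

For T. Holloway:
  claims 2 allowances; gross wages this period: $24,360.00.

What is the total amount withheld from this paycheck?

Income Tax: taxable = $24,360.00 − 2×$180.00 = $24,000.00
  $1,542.00 + 27.53% × ($24,000.00 − $11,800.00) = $1,542.00 + 27.53% × $12,200.00 = $4,900.66
Transit Levy: 2% × $24,360.00 = $487.20
Pension Levy: 7.19% × $24,360.00 = $1,751.48
Disability Insurance: 6% × $24,360.00 = $1,461.60
Total: $4,900.66 + $487.20 + $1,751.48 + $1,461.60 = $8,600.94

$8,600.94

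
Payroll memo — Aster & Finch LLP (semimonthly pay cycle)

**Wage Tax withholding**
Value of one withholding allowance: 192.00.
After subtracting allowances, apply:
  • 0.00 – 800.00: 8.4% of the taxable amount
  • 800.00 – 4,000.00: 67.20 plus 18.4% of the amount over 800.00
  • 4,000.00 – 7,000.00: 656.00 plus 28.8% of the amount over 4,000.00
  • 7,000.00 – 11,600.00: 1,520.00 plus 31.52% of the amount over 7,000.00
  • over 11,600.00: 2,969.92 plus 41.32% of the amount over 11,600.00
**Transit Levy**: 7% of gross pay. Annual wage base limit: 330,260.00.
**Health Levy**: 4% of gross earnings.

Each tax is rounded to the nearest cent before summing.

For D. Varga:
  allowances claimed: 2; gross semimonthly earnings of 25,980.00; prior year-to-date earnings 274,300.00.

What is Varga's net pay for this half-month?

14,369.13

Wage Tax: taxable = 25,980.00 − 2×192.00 = 25,596.00
  2,969.92 + 41.32% × (25,596.00 − 11,600.00) = 2,969.92 + 41.32% × 13,996.00 = 8,753.07
Transit Levy: 7% × 25,980.00 = 1,818.60
Health Levy: 4% × 25,980.00 = 1,039.20
Total withheld: 8,753.07 + 1,818.60 + 1,039.20 = 11,610.87
Net pay: 25,980.00 − 11,610.87 = 14,369.13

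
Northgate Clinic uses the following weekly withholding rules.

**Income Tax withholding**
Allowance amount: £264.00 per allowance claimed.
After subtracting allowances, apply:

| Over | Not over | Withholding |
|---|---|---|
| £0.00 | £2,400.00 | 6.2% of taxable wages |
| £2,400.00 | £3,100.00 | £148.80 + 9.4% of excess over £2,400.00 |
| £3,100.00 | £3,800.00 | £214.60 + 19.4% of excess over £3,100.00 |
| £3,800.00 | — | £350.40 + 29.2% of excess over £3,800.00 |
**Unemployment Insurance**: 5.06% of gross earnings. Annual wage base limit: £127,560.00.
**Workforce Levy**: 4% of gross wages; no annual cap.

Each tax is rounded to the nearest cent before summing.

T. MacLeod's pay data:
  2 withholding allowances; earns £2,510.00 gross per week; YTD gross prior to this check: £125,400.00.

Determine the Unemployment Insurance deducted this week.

Unemployment Insurance: cap £127,560.00 − YTD £125,400.00 = £2,160.00 subject; 5.06% × £2,160.00 = £109.30

£109.30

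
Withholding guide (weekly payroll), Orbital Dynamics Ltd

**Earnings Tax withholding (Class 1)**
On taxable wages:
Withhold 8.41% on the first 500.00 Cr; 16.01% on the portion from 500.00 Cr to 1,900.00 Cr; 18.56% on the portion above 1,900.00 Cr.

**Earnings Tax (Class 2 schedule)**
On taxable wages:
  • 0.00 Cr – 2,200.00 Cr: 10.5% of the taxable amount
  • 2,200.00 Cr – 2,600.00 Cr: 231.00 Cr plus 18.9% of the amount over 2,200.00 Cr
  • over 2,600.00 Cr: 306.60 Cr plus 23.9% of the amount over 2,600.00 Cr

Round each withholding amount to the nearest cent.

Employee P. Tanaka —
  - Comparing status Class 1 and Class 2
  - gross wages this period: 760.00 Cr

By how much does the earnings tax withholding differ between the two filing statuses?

3.88 Cr

Earnings Tax (Class 1): taxable = 760.00 Cr
  42.05 Cr + 16.01% × (760.00 Cr − 500.00 Cr) = 42.05 Cr + 16.01% × 260.00 Cr = 83.68 Cr
Earnings Tax (Class 2): taxable = 760.00 Cr
  10.5% × 760.00 Cr = 79.80 Cr
Difference: |83.68 Cr − 79.80 Cr| = 3.88 Cr (higher under Class 1)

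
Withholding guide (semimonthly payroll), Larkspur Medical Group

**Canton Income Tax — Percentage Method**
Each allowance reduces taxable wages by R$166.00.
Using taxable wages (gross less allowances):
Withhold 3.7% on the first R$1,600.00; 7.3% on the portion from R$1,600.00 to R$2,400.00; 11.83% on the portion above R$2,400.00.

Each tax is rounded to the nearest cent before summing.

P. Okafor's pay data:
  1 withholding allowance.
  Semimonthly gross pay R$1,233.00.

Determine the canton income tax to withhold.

Canton Income Tax: taxable = R$1,233.00 − 1×R$166.00 = R$1,067.00
  3.7% × R$1,067.00 = R$39.48

R$39.48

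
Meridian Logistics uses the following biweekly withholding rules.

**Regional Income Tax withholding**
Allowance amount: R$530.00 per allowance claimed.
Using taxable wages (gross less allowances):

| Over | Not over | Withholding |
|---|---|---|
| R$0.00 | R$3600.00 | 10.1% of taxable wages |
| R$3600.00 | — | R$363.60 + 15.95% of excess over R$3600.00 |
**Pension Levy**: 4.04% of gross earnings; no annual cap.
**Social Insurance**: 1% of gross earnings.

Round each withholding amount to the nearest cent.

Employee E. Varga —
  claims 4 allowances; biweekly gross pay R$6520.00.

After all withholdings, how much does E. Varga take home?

R$5700.19

Regional Income Tax: taxable = R$6520.00 − 4×R$530.00 = R$4400.00
  R$363.60 + 15.95% × (R$4400.00 − R$3600.00) = R$363.60 + 15.95% × R$800.00 = R$491.20
Pension Levy: 4.04% × R$6520.00 = R$263.41
Social Insurance: 1% × R$6520.00 = R$65.20
Total withheld: R$491.20 + R$263.41 + R$65.20 = R$819.81
Net pay: R$6520.00 − R$819.81 = R$5700.19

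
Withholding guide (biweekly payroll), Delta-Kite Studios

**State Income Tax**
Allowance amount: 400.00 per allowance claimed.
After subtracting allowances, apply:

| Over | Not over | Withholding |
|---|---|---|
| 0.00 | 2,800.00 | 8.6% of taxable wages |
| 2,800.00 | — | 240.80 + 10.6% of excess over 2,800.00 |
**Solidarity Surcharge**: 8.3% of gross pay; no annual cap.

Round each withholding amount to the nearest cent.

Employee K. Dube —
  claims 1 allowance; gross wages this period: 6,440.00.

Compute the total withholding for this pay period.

State Income Tax: taxable = 6,440.00 − 1×400.00 = 6,040.00
  240.80 + 10.6% × (6,040.00 − 2,800.00) = 240.80 + 10.6% × 3,240.00 = 584.24
Solidarity Surcharge: 8.3% × 6,440.00 = 534.52
Total: 584.24 + 534.52 = 1,118.76

1,118.76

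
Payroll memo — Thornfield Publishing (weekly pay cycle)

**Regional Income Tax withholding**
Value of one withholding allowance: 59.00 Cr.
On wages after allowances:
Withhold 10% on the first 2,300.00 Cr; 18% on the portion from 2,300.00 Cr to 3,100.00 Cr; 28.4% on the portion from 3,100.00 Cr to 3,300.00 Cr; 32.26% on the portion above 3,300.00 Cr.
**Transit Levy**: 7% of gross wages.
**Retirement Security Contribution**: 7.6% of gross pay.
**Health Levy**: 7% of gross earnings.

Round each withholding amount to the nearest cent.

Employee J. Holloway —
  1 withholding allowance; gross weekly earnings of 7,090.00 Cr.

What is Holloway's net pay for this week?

Regional Income Tax: taxable = 7,090.00 Cr − 1×59.00 Cr = 7,031.00 Cr
  430.80 Cr + 32.26% × (7,031.00 Cr − 3,300.00 Cr) = 430.80 Cr + 32.26% × 3,731.00 Cr = 1,634.42 Cr
Transit Levy: 7% × 7,090.00 Cr = 496.30 Cr
Retirement Security Contribution: 7.6% × 7,090.00 Cr = 538.84 Cr
Health Levy: 7% × 7,090.00 Cr = 496.30 Cr
Total withheld: 1,634.42 Cr + 496.30 Cr + 538.84 Cr + 496.30 Cr = 3,165.86 Cr
Net pay: 7,090.00 Cr − 3,165.86 Cr = 3,924.14 Cr

3,924.14 Cr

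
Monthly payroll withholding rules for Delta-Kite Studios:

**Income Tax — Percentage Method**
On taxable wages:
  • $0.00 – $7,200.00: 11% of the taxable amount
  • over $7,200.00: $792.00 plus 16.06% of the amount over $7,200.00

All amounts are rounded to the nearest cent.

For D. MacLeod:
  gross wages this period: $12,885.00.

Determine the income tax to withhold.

Income Tax: taxable = $12,885.00
  $792.00 + 16.06% × ($12,885.00 − $7,200.00) = $792.00 + 16.06% × $5,685.00 = $1,705.01

$1,705.01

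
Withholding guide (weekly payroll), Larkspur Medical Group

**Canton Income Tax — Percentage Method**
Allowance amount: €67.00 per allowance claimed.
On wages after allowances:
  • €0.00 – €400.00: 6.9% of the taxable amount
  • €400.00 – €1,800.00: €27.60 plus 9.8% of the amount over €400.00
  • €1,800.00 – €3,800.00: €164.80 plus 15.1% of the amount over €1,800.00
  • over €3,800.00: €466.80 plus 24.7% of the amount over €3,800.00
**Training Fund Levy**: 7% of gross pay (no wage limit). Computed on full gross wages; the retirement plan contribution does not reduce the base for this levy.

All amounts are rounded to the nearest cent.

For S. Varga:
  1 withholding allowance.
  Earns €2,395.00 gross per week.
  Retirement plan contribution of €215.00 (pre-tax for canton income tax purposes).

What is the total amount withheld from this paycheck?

€379.71

Canton Income Tax: taxable = €2,395.00 − €215.00 − 1×€67.00 = €2,113.00
  €164.80 + 15.1% × (€2,113.00 − €1,800.00) = €164.80 + 15.1% × €313.00 = €212.06
Training Fund Levy: 7% × €2,395.00 = €167.65
Total: €212.06 + €167.65 = €379.71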